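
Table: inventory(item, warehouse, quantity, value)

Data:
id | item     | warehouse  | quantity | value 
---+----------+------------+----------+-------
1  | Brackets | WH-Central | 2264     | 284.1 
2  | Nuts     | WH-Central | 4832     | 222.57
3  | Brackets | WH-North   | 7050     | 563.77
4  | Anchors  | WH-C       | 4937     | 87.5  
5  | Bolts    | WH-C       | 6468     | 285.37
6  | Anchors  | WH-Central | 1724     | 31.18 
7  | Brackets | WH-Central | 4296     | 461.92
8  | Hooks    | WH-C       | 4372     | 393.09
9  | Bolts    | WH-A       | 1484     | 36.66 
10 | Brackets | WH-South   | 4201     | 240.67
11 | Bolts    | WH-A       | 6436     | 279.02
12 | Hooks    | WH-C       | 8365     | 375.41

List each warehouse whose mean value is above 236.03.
SELECT warehouse, AVG(value)
FROM inventory
GROUP BY warehouse
HAVING AVG(value) > 236.03

Result:
  WH-C: avg=285.34
  WH-Central: avg=249.94
  WH-North: avg=563.77
  WH-South: avg=240.67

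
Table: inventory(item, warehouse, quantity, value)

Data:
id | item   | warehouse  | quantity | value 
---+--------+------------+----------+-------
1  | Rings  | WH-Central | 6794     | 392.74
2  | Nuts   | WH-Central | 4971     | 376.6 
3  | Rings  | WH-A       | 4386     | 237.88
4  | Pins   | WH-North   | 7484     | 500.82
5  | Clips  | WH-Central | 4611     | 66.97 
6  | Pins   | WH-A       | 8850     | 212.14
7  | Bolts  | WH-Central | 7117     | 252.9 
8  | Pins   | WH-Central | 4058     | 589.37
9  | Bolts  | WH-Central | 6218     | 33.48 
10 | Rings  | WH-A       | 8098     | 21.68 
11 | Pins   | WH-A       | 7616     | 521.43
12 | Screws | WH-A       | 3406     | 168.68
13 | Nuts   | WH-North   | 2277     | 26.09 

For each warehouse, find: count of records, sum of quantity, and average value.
SELECT warehouse,
       COUNT(*) as cnt,
       SUM(quantity) as total_quantity,
       AVG(value) as avg_value
FROM inventory
GROUP BY warehouse

Result:
  WH-A: 5 records, 32356 total quantity, 232.36 avg value
  WH-Central: 6 records, 33769 total quantity, 285.34 avg value
  WH-North: 2 records, 9761 total quantity, 263.46 avg value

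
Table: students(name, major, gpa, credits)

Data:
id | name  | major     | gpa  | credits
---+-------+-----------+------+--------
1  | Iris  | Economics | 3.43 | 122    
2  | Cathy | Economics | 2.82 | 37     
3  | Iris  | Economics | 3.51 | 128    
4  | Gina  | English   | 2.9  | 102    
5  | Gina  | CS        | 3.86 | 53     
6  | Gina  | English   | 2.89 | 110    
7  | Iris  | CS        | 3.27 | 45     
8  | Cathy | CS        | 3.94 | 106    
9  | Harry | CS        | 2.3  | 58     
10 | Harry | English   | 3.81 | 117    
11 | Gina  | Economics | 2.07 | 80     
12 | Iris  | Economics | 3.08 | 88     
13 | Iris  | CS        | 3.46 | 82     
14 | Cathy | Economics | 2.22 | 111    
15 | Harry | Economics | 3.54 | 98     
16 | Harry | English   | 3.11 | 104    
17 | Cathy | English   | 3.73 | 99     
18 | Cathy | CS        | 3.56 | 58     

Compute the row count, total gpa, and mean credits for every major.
SELECT major,
       COUNT(*) as cnt,
       SUM(gpa) as total_gpa,
       AVG(credits) as avg_credits
FROM students
GROUP BY major

Result:
  CS: 6 records, 20.39 total gpa, 67.00 avg credits
  Economics: 7 records, 20.67 total gpa, 94.86 avg credits
  English: 5 records, 16.44 total gpa, 106.40 avg credits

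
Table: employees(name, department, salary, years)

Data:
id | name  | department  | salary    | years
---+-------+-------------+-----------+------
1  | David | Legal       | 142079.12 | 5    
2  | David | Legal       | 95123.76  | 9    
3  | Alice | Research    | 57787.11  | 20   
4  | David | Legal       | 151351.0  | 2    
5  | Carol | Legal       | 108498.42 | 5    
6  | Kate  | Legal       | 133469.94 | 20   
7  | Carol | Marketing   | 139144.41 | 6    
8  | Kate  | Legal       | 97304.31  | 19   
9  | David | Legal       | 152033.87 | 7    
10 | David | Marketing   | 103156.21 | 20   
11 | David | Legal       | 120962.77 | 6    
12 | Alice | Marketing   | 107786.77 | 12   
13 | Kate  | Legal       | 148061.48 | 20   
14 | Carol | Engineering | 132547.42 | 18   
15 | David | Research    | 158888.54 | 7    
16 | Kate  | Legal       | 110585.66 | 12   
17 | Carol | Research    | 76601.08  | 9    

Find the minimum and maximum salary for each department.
SELECT department, MIN(salary), MAX(salary)
FROM employees
GROUP BY department

Result:
  Engineering: min=132547.42, max=132547.42
  Legal: min=95123.76, max=152033.87
  Marketing: min=103156.21, max=139144.41
  Research: min=57787.11, max=158888.54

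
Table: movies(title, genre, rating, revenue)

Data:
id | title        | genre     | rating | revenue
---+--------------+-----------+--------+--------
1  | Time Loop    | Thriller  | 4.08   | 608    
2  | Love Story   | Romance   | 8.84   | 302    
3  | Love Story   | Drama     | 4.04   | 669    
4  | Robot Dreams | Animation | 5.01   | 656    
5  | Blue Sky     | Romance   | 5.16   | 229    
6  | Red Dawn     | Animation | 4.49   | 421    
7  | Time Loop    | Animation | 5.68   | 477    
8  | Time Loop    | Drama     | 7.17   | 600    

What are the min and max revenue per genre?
SELECT genre, MIN(revenue), MAX(revenue)
FROM movies
GROUP BY genre

Result:
  Animation: min=421, max=656
  Drama: min=600, max=669
  Romance: min=229, max=302
  Thriller: min=608, max=608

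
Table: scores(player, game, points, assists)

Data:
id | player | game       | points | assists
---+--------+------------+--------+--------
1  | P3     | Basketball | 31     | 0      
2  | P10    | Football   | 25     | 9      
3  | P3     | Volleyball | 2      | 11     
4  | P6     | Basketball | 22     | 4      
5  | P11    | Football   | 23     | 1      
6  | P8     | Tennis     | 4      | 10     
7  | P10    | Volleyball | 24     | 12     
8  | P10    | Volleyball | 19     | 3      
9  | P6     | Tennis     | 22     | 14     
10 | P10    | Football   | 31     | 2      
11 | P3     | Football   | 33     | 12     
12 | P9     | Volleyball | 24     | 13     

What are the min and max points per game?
SELECT game, MIN(points), MAX(points)
FROM scores
GROUP BY game

Result:
  Basketball: min=22, max=31
  Football: min=23, max=33
  Tennis: min=4, max=22
  Volleyball: min=2, max=24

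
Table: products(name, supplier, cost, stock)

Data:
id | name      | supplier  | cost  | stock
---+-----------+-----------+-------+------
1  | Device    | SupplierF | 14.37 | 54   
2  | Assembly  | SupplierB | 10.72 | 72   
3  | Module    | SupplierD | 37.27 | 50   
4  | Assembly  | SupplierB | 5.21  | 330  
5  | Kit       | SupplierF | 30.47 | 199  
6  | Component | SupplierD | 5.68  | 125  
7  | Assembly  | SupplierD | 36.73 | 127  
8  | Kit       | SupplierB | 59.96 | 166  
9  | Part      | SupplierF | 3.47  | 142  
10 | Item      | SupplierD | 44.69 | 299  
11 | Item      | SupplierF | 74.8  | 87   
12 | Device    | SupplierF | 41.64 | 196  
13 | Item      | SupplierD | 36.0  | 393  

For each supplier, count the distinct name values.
SELECT supplier, COUNT(DISTINCT name)
FROM products
GROUP BY supplier

Result:
  SupplierB: 2 distinct
  SupplierD: 4 distinct
  SupplierF: 4 distinct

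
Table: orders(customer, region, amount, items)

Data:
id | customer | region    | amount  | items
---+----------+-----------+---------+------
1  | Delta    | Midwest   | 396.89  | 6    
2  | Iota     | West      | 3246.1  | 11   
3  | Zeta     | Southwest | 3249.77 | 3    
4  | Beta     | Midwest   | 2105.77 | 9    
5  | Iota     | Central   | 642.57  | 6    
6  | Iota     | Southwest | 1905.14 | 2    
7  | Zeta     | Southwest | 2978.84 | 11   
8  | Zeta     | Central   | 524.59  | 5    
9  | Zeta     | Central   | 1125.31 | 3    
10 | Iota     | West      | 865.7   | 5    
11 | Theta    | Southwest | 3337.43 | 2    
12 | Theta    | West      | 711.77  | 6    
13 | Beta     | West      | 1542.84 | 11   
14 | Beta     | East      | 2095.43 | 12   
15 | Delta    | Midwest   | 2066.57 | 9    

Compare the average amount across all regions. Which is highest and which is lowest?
SELECT region, AVG(amount)
FROM orders
GROUP BY region
ORDER BY AVG(amount)

All groups:
  Central: 764.16
  Midwest: 1523.08
  West: 1591.60
  East: 2095.43
  Southwest: 2867.80

Highest: Southwest (2867.80)
Lowest: Central (764.16)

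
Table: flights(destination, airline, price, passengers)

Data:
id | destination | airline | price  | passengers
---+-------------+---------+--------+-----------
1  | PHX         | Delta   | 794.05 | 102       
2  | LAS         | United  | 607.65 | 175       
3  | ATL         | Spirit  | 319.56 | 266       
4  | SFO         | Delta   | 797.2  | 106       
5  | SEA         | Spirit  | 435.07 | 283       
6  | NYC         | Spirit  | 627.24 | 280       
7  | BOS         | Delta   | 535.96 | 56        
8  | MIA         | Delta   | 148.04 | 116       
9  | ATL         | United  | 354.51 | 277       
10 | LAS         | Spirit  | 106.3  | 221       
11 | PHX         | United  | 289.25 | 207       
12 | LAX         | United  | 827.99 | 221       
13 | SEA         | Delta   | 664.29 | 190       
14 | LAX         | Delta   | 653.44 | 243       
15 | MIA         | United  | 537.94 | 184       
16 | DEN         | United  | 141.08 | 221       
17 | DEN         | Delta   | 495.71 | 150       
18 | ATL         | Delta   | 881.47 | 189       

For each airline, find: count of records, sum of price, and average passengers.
SELECT airline,
       COUNT(*) as cnt,
       SUM(price) as total_price,
       AVG(passengers) as avg_passengers
FROM flights
GROUP BY airline

Result:
  Delta: 8 records, 4970.16 total price, 144.00 avg passengers
  Spirit: 4 records, 1488.17 total price, 262.50 avg passengers
  United: 6 records, 2758.42 total price, 214.17 avg passengers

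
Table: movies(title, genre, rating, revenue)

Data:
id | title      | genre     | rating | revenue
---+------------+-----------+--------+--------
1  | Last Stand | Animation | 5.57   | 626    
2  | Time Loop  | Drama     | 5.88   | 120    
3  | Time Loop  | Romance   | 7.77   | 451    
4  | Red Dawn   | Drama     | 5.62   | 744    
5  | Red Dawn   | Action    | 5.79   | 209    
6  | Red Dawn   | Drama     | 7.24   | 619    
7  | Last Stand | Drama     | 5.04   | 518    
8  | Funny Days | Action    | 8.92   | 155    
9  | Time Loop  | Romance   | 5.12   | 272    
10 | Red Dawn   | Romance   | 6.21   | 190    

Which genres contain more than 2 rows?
SELECT genre, COUNT(*) as cnt
FROM movies
GROUP BY genre
HAVING COUNT(*) > 2

Result:
  Drama: 4
  Romance: 3

Note: HAVING filters groups after aggregation, WHERE filters rows before.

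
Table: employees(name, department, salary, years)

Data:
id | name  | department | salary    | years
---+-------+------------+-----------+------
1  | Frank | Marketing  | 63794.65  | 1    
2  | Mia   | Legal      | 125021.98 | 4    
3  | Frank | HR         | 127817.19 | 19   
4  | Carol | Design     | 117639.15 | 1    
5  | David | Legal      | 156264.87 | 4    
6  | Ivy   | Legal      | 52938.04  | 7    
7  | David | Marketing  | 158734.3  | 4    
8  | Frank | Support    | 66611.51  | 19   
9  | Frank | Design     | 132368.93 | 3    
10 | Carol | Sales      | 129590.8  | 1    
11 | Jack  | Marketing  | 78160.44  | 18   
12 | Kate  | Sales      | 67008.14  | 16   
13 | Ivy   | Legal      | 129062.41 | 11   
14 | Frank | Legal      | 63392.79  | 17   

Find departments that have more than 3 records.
SELECT department, COUNT(*) as cnt
FROM employees
GROUP BY department
HAVING COUNT(*) > 3

Result:
  Legal: 5

Note: HAVING filters groups after aggregation, WHERE filters rows before.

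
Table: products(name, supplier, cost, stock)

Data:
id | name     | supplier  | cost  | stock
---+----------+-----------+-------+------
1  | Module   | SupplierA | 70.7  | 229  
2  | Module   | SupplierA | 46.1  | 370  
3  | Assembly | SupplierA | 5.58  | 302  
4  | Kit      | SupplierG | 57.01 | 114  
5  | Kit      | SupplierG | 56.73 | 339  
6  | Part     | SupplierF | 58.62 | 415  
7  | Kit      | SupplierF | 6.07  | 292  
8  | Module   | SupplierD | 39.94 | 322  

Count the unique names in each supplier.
SELECT supplier, COUNT(DISTINCT name)
FROM products
GROUP BY supplier

Result:
  SupplierA: 2 distinct
  SupplierD: 1 distinct
  SupplierF: 2 distinct
  SupplierG: 1 distinct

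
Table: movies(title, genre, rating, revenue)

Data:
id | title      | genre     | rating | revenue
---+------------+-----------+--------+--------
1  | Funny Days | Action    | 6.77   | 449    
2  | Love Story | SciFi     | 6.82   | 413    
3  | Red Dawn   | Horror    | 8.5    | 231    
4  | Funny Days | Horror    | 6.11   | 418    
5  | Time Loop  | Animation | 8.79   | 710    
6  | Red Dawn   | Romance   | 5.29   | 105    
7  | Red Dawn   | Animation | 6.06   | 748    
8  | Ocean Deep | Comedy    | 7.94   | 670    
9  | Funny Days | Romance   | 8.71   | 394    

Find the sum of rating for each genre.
SELECT genre, SUM(rating) as result
FROM movies
GROUP BY genre

Result:
  Action: 6.77
  Animation: 14.85
  Comedy: 7.94
  Horror: 14.61
  Romance: 14.00
  SciFi: 6.82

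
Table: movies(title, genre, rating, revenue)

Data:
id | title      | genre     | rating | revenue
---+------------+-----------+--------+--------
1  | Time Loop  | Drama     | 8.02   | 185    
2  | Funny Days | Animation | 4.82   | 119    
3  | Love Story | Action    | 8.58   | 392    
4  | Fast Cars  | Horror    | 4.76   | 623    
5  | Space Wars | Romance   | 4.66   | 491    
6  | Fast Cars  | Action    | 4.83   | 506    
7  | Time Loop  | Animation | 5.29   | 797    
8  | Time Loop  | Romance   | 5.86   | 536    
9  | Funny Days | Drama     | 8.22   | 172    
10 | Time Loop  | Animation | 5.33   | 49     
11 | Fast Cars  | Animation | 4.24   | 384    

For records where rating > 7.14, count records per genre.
SELECT genre, COUNT(*)
FROM movies
WHERE rating > 7.14
GROUP BY genre

Note: WHERE filters rows before grouping.

Result:
  Action: 1
  Drama: 2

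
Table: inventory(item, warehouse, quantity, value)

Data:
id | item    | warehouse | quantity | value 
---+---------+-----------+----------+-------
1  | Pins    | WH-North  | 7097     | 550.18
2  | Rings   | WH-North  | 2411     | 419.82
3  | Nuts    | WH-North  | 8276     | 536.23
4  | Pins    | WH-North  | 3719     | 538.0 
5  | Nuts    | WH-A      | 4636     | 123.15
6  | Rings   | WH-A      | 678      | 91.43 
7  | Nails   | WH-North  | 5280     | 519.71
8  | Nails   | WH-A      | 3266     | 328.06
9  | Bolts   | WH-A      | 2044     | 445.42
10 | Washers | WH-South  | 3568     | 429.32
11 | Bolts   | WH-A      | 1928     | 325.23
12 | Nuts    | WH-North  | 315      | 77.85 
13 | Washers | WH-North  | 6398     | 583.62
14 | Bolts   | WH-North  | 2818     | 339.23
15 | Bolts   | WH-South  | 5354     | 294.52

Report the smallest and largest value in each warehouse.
SELECT warehouse, MIN(value), MAX(value)
FROM inventory
GROUP BY warehouse

Result:
  WH-A: min=91.43, max=445.42
  WH-North: min=77.85, max=583.62
  WH-South: min=294.52, max=429.32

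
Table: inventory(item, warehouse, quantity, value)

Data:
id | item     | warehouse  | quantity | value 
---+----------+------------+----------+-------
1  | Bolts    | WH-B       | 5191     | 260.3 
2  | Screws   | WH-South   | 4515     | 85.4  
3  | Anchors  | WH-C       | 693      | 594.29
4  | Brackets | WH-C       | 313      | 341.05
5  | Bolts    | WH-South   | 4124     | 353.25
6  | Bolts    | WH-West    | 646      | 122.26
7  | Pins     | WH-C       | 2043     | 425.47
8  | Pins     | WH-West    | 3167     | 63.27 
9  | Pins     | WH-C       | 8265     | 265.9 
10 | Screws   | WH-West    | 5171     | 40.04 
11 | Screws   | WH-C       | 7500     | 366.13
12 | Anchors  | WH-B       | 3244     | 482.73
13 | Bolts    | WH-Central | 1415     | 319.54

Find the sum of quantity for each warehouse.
SELECT warehouse, SUM(quantity) as result
FROM inventory
GROUP BY warehouse

Result:
  WH-B: 8435
  WH-C: 18814
  WH-Central: 1415
  WH-South: 8639
  WH-West: 8984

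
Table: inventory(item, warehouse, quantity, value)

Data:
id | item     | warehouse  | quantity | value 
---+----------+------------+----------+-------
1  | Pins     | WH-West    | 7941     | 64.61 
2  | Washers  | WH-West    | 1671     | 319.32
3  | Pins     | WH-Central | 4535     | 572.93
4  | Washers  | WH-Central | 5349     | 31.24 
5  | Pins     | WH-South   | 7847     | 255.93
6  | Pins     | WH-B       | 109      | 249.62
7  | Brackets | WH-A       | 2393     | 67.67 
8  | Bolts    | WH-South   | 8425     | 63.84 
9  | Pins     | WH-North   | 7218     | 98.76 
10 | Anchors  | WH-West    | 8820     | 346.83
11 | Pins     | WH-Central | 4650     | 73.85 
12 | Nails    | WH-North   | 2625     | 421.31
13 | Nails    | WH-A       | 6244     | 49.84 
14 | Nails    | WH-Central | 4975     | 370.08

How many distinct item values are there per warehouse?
SELECT warehouse, COUNT(DISTINCT item)
FROM inventory
GROUP BY warehouse

Result:
  WH-A: 2 distinct
  WH-B: 1 distinct
  WH-Central: 3 distinct
  WH-North: 2 distinct
  WH-South: 2 distinct
  WH-West: 3 distinct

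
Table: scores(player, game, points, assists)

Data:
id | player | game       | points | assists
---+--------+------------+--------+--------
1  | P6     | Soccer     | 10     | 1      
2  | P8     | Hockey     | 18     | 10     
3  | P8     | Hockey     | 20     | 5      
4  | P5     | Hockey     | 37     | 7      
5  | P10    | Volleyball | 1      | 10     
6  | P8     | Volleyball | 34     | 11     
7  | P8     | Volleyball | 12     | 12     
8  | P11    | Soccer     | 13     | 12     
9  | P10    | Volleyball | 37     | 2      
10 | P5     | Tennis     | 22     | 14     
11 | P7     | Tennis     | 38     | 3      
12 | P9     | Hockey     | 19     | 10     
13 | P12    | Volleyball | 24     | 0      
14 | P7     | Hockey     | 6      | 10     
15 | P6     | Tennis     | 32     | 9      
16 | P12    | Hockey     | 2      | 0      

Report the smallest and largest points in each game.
SELECT game, MIN(points), MAX(points)
FROM scores
GROUP BY game

Result:
  Hockey: min=2, max=37
  Soccer: min=10, max=13
  Tennis: min=22, max=38
  Volleyball: min=1, max=37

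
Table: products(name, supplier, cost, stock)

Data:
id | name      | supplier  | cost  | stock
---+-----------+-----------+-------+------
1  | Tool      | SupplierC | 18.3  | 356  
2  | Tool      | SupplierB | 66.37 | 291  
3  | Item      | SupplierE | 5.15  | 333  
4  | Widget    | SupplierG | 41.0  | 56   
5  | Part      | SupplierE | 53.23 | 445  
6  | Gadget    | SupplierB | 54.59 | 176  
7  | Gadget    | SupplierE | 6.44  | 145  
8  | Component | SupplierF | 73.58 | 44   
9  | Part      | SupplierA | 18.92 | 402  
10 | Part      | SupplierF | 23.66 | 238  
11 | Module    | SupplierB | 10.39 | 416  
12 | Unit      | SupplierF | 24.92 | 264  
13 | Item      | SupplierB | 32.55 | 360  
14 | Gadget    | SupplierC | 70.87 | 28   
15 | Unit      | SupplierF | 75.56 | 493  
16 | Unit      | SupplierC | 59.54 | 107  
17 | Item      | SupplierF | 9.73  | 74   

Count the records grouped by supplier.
SELECT supplier, COUNT(*) as count
FROM products
GROUP BY supplier

Result:
  SupplierA: 1
  SupplierB: 4
  SupplierC: 3
  SupplierE: 3
  SupplierF: 5
  SupplierG: 1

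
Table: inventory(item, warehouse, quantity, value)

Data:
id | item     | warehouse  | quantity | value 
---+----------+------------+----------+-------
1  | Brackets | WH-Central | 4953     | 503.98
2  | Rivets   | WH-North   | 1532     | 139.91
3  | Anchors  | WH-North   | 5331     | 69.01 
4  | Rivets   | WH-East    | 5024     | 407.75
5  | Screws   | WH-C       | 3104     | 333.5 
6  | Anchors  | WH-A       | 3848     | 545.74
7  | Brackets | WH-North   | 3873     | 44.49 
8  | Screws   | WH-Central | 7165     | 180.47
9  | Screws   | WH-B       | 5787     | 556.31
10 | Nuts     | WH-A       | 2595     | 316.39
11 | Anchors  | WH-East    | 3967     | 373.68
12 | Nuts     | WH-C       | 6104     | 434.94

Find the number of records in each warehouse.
SELECT warehouse, COUNT(*) as count
FROM inventory
GROUP BY warehouse

Result:
  WH-A: 2
  WH-B: 1
  WH-C: 2
  WH-Central: 2
  WH-East: 2
  WH-North: 3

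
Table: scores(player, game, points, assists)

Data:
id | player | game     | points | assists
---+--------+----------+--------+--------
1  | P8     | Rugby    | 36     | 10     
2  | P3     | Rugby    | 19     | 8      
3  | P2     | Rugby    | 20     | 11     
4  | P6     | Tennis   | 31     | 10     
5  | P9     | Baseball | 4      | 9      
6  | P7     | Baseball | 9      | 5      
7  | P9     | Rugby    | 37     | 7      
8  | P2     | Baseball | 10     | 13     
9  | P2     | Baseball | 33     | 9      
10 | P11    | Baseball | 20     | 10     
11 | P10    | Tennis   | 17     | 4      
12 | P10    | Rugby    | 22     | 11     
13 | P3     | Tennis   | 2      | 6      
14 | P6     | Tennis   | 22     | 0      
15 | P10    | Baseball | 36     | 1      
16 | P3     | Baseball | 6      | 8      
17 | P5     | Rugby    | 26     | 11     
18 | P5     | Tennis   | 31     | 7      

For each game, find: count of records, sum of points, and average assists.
SELECT game,
       COUNT(*) as cnt,
       SUM(points) as total_points,
       AVG(assists) as avg_assists
FROM scores
GROUP BY game

Result:
  Baseball: 7 records, 118 total points, 7.86 avg assists
  Rugby: 6 records, 160 total points, 9.67 avg assists
  Tennis: 5 records, 103 total points, 5.40 avg assists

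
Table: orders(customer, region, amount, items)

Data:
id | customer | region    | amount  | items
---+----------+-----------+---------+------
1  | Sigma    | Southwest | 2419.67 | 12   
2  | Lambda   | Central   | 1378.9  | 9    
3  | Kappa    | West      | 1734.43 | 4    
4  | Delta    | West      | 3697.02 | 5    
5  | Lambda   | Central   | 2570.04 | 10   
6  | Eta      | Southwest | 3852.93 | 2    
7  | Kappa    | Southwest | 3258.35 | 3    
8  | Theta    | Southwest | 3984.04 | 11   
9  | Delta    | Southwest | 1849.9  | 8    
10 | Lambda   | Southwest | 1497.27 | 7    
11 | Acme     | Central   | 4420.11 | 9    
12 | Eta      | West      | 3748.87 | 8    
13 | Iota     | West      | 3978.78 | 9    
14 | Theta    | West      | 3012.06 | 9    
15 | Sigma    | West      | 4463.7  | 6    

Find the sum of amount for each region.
SELECT region, SUM(amount) as result
FROM orders
GROUP BY region

Result:
  Central: 8369.05
  Southwest: 16862.16
  West: 20634.86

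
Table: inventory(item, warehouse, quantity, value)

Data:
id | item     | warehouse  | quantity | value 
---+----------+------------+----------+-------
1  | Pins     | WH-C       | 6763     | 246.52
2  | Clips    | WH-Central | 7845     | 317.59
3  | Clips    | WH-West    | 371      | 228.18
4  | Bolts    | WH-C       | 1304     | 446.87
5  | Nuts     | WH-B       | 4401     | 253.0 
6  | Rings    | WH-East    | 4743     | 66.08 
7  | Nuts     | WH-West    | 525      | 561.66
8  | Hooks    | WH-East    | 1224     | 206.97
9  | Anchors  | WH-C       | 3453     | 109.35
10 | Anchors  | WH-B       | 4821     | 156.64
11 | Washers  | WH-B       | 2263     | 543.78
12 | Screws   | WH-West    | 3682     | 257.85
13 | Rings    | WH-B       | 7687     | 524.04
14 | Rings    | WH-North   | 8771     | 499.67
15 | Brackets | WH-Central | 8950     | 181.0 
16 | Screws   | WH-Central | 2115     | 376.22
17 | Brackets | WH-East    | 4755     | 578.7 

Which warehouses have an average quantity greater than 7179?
SELECT warehouse, AVG(quantity)
FROM inventory
GROUP BY warehouse
HAVING AVG(quantity) > 7179

Result:
  WH-North: avg=8771.00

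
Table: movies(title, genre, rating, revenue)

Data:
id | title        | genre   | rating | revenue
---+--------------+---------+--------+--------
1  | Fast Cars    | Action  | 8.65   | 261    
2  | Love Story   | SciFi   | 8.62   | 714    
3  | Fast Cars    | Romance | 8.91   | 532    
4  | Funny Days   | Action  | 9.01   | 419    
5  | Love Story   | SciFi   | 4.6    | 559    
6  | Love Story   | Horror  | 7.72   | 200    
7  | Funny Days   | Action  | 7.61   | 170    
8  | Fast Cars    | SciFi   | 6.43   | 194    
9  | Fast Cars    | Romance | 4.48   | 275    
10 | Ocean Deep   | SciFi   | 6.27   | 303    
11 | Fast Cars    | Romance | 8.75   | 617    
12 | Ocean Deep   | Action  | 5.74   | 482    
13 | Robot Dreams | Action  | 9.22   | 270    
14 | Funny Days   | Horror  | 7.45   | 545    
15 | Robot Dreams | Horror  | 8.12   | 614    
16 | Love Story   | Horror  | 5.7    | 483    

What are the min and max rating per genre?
SELECT genre, MIN(rating), MAX(rating)
FROM movies
GROUP BY genre

Result:
  Action: min=5.74, max=9.22
  Horror: min=5.70, max=8.12
  Romance: min=4.48, max=8.91
  SciFi: min=4.60, max=8.62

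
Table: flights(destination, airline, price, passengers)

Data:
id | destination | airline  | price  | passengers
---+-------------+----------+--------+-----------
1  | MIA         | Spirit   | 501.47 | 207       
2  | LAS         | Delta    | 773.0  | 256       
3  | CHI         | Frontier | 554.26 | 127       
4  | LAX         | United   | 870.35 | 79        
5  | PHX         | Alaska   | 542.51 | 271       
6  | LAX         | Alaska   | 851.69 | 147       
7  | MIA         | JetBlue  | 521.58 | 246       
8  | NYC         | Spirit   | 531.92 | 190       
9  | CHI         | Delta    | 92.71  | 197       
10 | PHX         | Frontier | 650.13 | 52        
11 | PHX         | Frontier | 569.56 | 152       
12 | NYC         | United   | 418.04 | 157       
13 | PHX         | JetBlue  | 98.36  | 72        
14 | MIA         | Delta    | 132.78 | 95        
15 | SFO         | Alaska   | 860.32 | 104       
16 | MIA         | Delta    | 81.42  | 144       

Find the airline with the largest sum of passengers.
SELECT airline, SUM(passengers) as val
FROM flights
GROUP BY airline
ORDER BY val DESC
LIMIT 1

Result: Delta with sum(passengers) = 692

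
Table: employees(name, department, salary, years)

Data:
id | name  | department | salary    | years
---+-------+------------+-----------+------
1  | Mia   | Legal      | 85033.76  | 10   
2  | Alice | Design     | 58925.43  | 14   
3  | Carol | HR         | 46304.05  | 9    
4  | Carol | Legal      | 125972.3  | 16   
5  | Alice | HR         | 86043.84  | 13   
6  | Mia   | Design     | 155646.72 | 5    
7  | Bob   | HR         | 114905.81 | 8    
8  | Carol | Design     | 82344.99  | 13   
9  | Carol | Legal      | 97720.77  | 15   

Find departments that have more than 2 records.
SELECT department, COUNT(*) as cnt
FROM employees
GROUP BY department
HAVING COUNT(*) > 2

Result:
  Design: 3
  HR: 3
  Legal: 3

Note: HAVING filters groups after aggregation, WHERE filters rows before.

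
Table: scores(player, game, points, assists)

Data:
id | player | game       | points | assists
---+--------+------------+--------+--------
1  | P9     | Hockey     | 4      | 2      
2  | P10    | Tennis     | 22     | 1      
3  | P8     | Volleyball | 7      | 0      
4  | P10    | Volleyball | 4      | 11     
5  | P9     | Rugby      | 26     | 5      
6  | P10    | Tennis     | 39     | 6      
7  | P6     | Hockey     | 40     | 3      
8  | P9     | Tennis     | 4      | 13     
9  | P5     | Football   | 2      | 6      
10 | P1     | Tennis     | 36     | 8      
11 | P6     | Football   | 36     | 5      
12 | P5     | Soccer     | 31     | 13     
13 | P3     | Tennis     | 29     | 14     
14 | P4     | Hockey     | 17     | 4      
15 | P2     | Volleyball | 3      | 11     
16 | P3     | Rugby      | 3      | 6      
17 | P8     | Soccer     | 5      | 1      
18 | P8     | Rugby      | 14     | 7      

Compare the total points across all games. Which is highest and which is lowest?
SELECT game, SUM(points)
FROM scores
GROUP BY game
ORDER BY SUM(points)

All groups:
  Volleyball: 14
  Soccer: 36
  Football: 38
  Rugby: 43
  Hockey: 61
  Tennis: 130

Highest: Tennis (130)
Lowest: Volleyball (14)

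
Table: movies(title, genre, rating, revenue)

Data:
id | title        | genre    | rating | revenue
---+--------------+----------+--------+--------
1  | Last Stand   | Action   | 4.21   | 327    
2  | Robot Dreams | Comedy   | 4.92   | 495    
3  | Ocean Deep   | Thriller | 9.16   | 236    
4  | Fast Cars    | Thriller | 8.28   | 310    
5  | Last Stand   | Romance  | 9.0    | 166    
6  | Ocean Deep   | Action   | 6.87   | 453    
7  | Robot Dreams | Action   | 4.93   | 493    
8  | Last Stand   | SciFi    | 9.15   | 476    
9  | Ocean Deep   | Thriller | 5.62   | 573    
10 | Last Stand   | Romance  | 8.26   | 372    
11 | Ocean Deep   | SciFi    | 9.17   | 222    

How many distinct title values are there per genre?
SELECT genre, COUNT(DISTINCT title)
FROM movies
GROUP BY genre

Result:
  Action: 3 distinct
  Comedy: 1 distinct
  Romance: 1 distinct
  SciFi: 2 distinct
  Thriller: 2 distinct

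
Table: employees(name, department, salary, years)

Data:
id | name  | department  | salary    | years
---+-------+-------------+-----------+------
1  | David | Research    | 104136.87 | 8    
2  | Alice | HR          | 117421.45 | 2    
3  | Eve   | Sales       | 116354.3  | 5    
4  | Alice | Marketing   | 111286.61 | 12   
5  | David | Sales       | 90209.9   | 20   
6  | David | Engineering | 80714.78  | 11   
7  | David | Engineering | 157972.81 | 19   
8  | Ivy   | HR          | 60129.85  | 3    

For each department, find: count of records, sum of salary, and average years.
SELECT department,
       COUNT(*) as cnt,
       SUM(salary) as total_salary,
       AVG(years) as avg_years
FROM employees
GROUP BY department

Result:
  Engineering: 2 records, 238687.59 total salary, 15.00 avg years
  HR: 2 records, 177551.30 total salary, 2.50 avg years
  Marketing: 1 records, 111286.61 total salary, 12.00 avg years
  Research: 1 records, 104136.87 total salary, 8.00 avg years
  Sales: 2 records, 206564.20 total salary, 12.50 avg years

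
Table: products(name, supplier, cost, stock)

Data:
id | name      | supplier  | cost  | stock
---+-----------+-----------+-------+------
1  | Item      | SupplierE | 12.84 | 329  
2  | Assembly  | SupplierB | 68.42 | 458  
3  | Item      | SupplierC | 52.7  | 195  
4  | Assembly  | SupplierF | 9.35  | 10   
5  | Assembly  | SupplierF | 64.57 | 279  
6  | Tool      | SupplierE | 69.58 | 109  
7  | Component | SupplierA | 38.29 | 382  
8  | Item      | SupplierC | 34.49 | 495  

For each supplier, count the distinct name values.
SELECT supplier, COUNT(DISTINCT name)
FROM products
GROUP BY supplier

Result:
  SupplierA: 1 distinct
  SupplierB: 1 distinct
  SupplierC: 1 distinct
  SupplierE: 2 distinct
  SupplierF: 1 distinct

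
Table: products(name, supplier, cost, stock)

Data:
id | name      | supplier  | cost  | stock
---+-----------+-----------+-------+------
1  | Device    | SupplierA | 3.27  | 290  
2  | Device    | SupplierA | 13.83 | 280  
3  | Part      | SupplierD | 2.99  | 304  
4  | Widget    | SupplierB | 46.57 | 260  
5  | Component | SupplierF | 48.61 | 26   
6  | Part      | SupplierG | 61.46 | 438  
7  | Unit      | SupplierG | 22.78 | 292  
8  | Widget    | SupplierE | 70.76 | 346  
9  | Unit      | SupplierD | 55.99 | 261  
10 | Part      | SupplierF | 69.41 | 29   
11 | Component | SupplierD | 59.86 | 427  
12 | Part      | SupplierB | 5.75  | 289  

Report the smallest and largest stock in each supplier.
SELECT supplier, MIN(stock), MAX(stock)
FROM products
GROUP BY supplier

Result:
  SupplierA: min=280, max=290
  SupplierB: min=260, max=289
  SupplierD: min=261, max=427
  SupplierE: min=346, max=346
  SupplierF: min=26, max=29
  SupplierG: min=292, max=438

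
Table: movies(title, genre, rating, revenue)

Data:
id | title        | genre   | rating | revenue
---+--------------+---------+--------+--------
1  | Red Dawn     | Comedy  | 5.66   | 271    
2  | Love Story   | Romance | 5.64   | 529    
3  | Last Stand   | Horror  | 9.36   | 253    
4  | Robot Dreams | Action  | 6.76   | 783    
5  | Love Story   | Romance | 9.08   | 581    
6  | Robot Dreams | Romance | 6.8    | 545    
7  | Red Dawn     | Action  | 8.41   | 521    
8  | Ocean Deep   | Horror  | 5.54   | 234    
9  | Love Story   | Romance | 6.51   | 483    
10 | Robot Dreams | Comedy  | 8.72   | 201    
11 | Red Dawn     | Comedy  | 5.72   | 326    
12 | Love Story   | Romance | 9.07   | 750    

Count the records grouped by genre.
SELECT genre, COUNT(*) as count
FROM movies
GROUP BY genre

Result:
  Action: 2
  Comedy: 3
  Horror: 2
  Romance: 5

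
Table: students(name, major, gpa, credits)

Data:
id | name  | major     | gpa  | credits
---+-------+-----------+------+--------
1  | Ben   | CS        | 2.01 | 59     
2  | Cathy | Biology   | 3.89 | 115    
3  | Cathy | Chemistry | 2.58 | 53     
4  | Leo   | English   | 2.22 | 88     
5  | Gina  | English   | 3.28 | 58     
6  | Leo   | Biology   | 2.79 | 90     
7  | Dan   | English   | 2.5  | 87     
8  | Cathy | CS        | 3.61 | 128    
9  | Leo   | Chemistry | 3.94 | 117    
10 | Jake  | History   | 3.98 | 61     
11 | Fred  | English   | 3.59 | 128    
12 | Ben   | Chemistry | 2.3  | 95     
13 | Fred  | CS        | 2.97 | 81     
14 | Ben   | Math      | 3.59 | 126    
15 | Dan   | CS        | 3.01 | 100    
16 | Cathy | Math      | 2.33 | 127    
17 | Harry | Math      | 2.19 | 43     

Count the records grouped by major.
SELECT major, COUNT(*) as count
FROM students
GROUP BY major

Result:
  Biology: 2
  CS: 4
  Chemistry: 3
  English: 4
  History: 1
  Math: 3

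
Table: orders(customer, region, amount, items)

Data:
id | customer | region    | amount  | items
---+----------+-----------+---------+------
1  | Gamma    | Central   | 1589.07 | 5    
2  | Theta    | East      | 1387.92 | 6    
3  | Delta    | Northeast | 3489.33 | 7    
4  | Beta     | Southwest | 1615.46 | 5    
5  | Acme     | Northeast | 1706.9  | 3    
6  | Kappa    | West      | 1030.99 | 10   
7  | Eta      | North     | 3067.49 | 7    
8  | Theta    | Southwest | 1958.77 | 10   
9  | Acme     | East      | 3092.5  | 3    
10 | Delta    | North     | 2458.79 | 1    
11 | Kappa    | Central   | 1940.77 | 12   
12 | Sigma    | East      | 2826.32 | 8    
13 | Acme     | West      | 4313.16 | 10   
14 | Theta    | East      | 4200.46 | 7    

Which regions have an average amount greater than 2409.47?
SELECT region, AVG(amount)
FROM orders
GROUP BY region
HAVING AVG(amount) > 2409.47

Result:
  East: avg=2876.80
  North: avg=2763.14
  Northeast: avg=2598.12
  West: avg=2672.08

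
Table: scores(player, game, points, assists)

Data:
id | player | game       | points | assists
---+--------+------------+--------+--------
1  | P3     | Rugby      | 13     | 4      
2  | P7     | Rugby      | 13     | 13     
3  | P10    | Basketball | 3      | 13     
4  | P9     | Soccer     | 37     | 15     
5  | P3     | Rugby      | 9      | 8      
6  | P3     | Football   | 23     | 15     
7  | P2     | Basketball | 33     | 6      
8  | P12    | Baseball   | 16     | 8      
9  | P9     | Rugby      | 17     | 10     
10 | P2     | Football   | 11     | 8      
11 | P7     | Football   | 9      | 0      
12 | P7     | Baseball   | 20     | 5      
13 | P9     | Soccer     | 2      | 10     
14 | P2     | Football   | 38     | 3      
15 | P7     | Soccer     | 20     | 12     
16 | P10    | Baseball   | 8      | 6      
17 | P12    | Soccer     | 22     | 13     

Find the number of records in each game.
SELECT game, COUNT(*) as count
FROM scores
GROUP BY game

Result:
  Baseball: 3
  Basketball: 2
  Football: 4
  Rugby: 4
  Soccer: 4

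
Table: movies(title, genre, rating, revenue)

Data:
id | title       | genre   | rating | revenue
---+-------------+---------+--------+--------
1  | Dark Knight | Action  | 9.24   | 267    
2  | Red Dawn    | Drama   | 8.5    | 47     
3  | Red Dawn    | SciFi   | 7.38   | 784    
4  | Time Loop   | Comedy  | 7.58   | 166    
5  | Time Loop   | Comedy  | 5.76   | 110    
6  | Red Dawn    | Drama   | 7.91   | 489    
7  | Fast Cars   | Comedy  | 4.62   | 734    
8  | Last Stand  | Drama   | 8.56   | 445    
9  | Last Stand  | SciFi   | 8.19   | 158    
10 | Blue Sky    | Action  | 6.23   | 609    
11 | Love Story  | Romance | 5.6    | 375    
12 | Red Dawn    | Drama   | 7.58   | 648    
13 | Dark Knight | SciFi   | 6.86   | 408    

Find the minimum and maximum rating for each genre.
SELECT genre, MIN(rating), MAX(rating)
FROM movies
GROUP BY genre

Result:
  Action: min=6.23, max=9.24
  Comedy: min=4.62, max=7.58
  Drama: min=7.58, max=8.56
  Romance: min=5.60, max=5.60
  SciFi: min=6.86, max=8.19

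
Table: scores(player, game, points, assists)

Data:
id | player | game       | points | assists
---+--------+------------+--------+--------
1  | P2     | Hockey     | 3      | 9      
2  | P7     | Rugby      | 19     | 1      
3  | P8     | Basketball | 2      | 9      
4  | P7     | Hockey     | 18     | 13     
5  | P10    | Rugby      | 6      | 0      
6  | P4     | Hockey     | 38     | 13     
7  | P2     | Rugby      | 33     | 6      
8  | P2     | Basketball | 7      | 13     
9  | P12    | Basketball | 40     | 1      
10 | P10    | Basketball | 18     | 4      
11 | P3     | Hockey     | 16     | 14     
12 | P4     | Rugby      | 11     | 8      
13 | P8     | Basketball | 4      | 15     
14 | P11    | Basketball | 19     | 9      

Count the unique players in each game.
SELECT game, COUNT(DISTINCT player)
FROM scores
GROUP BY game

Result:
  Basketball: 5 distinct
  Hockey: 4 distinct
  Rugby: 4 distinct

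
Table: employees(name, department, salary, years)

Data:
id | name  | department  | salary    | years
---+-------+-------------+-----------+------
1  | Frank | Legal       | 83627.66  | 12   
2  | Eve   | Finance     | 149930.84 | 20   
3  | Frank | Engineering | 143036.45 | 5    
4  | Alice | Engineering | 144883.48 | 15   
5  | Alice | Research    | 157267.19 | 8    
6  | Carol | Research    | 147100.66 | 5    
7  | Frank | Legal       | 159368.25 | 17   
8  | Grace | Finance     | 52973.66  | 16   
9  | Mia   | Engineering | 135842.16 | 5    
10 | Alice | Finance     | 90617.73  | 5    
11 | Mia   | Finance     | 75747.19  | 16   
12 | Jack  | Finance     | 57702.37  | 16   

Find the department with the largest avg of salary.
SELECT department, AVG(salary) as val
FROM employees
GROUP BY department
ORDER BY val DESC
LIMIT 1

Result: Research with avg(salary) = 152183.93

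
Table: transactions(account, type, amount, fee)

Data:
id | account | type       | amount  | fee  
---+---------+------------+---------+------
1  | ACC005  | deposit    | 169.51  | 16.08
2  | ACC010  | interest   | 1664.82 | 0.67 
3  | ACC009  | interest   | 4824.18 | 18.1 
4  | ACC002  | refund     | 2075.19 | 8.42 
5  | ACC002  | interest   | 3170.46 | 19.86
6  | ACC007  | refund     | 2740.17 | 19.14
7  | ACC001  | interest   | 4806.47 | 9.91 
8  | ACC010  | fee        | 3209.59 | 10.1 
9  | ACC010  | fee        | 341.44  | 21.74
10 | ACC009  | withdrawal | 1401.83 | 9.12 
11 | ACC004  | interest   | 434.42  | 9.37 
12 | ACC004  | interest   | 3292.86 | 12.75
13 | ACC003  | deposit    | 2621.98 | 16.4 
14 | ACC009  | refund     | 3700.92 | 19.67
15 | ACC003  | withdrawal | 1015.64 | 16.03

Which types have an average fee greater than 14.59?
SELECT type, AVG(fee)
FROM transactions
GROUP BY type
HAVING AVG(fee) > 14.59

Result:
  deposit: avg=16.24
  fee: avg=15.92
  refund: avg=15.74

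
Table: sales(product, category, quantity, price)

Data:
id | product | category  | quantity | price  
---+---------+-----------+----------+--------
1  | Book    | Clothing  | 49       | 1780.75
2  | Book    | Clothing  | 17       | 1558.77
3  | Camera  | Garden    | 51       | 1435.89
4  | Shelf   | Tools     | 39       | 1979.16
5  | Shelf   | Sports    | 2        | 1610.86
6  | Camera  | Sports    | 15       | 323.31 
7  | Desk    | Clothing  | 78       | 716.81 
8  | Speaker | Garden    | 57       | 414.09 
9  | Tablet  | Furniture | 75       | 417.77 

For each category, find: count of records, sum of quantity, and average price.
SELECT category,
       COUNT(*) as cnt,
       SUM(quantity) as total_quantity,
       AVG(price) as avg_price
FROM sales
GROUP BY category

Result:
  Clothing: 3 records, 144 total quantity, 1352.11 avg price
  Furniture: 1 records, 75 total quantity, 417.77 avg price
  Garden: 2 records, 108 total quantity, 924.99 avg price
  Sports: 2 records, 17 total quantity, 967.09 avg price
  Tools: 1 records, 39 total quantity, 1979.16 avg price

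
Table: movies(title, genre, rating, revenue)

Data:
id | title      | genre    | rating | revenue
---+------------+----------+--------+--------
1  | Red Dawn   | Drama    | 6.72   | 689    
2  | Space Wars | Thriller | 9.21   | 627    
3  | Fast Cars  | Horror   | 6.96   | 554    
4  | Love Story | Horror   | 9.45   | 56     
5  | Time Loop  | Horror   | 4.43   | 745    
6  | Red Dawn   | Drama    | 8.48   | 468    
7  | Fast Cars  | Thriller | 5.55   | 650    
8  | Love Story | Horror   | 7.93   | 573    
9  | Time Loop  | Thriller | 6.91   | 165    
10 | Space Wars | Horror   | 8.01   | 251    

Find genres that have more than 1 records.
SELECT genre, COUNT(*) as cnt
FROM movies
GROUP BY genre
HAVING COUNT(*) > 1

Result:
  Drama: 2
  Horror: 5
  Thriller: 3

Note: HAVING filters groups after aggregation, WHERE filters rows before.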